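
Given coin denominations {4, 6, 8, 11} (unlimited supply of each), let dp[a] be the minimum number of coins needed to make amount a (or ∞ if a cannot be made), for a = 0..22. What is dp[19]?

 a  0  1  2  3  4  5  6  7  8  9 10 11 12 13 14 15 16 17 18 19 20 21 22
dp  0  -  -  -  1  -  1  -  1  -  2  1  2  -  2  2  2  2  3  2  3  3  2
(- denotes ∞ / unreachable)

2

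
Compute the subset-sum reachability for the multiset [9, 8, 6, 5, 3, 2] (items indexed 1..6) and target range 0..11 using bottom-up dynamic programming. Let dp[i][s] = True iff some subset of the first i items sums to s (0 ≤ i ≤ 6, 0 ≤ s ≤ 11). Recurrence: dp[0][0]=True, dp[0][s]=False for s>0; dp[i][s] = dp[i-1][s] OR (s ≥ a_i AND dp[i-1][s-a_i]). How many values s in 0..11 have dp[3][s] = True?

i\s   0   1   2   3   4   5   6   7   8   9  10  11
  0   T   F   F   F   F   F   F   F   F   F   F   F
  1   T   F   F   F   F   F   F   F   F   T   F   F
  2   T   F   F   F   F   F   F   F   T   T   F   F
  3   T   F   F   F   F   F   T   F   T   T   F   F
  4   T   F   F   F   F   T   T   F   T   T   F   T
  5   T   F   F   T   F   T   T   F   T   T   F   T
  6   T   F   T   T   F   T   T   T   T   T   T   T

4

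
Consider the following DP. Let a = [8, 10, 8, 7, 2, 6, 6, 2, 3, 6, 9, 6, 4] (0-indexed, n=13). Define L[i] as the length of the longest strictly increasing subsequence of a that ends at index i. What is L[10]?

   i    0    1    2    3    4    5    6    7    8    9   10   11   12
a[i]    8   10    8    7    2    6    6    2    3    6    9    6    4
L[i]    1    2    1    1    1    2    2    1    2    3    4    3    3

4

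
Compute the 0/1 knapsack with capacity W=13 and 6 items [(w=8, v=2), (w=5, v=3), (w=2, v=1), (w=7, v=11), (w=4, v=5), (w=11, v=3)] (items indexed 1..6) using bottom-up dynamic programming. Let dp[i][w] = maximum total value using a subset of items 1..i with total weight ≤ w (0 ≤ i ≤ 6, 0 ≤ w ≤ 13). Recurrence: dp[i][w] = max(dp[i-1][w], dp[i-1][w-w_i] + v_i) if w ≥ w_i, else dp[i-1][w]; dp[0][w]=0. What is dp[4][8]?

11

i\w   0   1   2   3   4   5   6   7   8   9  10  11  12  13
  0   0   0   0   0   0   0   0   0   0   0   0   0   0   0
  1   0   0   0   0   0   0   0   0   2   2   2   2   2   2
  2   0   0   0   0   0   3   3   3   3   3   3   3   3   5
  3   0   0   1   1   1   3   3   4   4   4   4   4   4   5
  4   0   0   1   1   1   3   3  11  11  12  12  12  14  14
  5   0   0   1   1   5   5   6  11  11  12  12  16  16  17
  6   0   0   1   1   5   5   6  11  11  12  12  16  16  17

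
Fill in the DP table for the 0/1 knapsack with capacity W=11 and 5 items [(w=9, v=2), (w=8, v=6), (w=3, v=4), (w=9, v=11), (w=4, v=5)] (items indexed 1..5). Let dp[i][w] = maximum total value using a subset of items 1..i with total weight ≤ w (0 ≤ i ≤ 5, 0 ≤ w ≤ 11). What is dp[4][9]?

11

i\w   0   1   2   3   4   5   6   7   8   9  10  11
  0   0   0   0   0   0   0   0   0   0   0   0   0
  1   0   0   0   0   0   0   0   0   0   2   2   2
  2   0   0   0   0   0   0   0   0   6   6   6   6
  3   0   0   0   4   4   4   4   4   6   6   6  10
  4   0   0   0   4   4   4   4   4   6  11  11  11
  5   0   0   0   4   5   5   5   9   9  11  11  11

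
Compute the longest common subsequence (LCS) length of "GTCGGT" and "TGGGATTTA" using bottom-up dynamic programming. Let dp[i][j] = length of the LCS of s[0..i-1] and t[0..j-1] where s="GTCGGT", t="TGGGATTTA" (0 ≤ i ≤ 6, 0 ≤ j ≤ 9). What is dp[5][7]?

   ''  T  G  G  G  A  T  T  T  A
''  0  0  0  0  0  0  0  0  0  0
 G  0  0  1  1  1  1  1  1  1  1
 T  0  1  1  1  1  1  2  2  2  2
 C  0  1  1  1  1  1  2  2  2  2
 G  0  1  2  2  2  2  2  2  2  2
 G  0  1  2  3  3  3  3  3  3  3
 T  0  1  2  3  3  3  4  4  4  4

3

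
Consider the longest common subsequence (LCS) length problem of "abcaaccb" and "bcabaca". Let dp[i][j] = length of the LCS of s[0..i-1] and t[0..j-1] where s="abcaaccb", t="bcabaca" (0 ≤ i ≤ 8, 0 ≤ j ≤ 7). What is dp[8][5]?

   ''  b  c  a  b  a  c  a
''  0  0  0  0  0  0  0  0
 a  0  0  0  1  1  1  1  1
 b  0  1  1  1  2  2  2  2
 c  0  1  2  2  2  2  3  3
 a  0  1  2  3  3  3  3  4
 a  0  1  2  3  3  4  4  4
 c  0  1  2  3  3  4  5  5
 c  0  1  2  3  3  4  5  5
 b  0  1  2  3  4  4  5  5

4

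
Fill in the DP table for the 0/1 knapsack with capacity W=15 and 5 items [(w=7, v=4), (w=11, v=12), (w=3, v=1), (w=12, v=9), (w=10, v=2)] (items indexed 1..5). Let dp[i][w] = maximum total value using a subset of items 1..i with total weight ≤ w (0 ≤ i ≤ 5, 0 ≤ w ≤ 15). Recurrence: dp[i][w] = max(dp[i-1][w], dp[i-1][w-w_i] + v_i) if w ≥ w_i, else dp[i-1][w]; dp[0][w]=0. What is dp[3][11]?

12

i\w   0   1   2   3   4   5   6   7   8   9  10  11  12  13  14  15
  0   0   0   0   0   0   0   0   0   0   0   0   0   0   0   0   0
  1   0   0   0   0   0   0   0   4   4   4   4   4   4   4   4   4
  2   0   0   0   0   0   0   0   4   4   4   4  12  12  12  12  12
  3   0   0   0   1   1   1   1   4   4   4   5  12  12  12  13  13
  4   0   0   0   1   1   1   1   4   4   4   5  12  12  12  13  13
  5   0   0   0   1   1   1   1   4   4   4   5  12  12  12  13  13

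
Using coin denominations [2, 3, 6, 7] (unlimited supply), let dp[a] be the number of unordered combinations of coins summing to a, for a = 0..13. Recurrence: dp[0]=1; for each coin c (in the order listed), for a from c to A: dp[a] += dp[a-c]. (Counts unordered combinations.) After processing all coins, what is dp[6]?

3

after  coin     0     1     2     3     4     5     6     7     8     9    10    11    12    13
          2     1     0     1     0     1     0     1     0     1     0     1     0     1     0
          3     1     0     1     1     1     1     2     1     2     2     2     2     3     2
          6     1     0     1     1     1     1     3     1     3     3     3     3     6     3
          7     1     0     1     1     1     1     3     2     3     4     4     4     7     6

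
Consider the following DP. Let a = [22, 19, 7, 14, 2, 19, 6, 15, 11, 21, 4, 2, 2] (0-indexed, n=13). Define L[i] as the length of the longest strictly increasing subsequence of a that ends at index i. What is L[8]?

3

   i    0    1    2    3    4    5    6    7    8    9   10   11   12
a[i]   22   19    7   14    2   19    6   15   11   21    4    2    2
L[i]    1    1    1    2    1    3    2    3    3    4    2    1    1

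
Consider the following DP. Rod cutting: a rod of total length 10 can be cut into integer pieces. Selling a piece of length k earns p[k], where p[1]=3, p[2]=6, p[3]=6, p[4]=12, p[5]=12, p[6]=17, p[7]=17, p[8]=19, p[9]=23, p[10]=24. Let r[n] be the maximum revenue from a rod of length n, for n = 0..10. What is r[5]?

   n    0    1    2    3    4    5    6    7    8    9   10
r[n]    0    3    6    9   12   15   18   21   24   27   30

15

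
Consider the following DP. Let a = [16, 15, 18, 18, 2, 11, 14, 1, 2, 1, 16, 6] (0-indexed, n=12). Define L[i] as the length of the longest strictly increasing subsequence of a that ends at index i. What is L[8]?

   i    0    1    2    3    4    5    6    7    8    9   10   11
a[i]   16   15   18   18    2   11   14    1    2    1   16    6
L[i]    1    1    2    2    1    2    3    1    2    1    4    3

2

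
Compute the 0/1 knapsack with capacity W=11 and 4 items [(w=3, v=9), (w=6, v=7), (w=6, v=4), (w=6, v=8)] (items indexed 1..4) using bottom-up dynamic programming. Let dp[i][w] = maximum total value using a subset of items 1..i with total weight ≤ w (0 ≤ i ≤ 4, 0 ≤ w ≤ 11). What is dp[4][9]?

i\w   0   1   2   3   4   5   6   7   8   9  10  11
  0   0   0   0   0   0   0   0   0   0   0   0   0
  1   0   0   0   9   9   9   9   9   9   9   9   9
  2   0   0   0   9   9   9   9   9   9  16  16  16
  3   0   0   0   9   9   9   9   9   9  16  16  16
  4   0   0   0   9   9   9   9   9   9  17  17  17

17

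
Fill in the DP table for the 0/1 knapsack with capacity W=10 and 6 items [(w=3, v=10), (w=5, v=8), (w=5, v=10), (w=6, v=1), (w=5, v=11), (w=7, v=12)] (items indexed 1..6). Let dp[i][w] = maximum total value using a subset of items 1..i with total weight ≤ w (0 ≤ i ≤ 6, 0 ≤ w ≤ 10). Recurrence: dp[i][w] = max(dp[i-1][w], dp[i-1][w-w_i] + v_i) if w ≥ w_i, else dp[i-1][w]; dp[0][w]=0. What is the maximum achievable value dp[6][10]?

22

i\w   0   1   2   3   4   5   6   7   8   9  10
  0   0   0   0   0   0   0   0   0   0   0   0
  1   0   0   0  10  10  10  10  10  10  10  10
  2   0   0   0  10  10  10  10  10  18  18  18
  3   0   0   0  10  10  10  10  10  20  20  20
  4   0   0   0  10  10  10  10  10  20  20  20
  5   0   0   0  10  10  11  11  11  21  21  21
  6   0   0   0  10  10  11  11  12  21  21  22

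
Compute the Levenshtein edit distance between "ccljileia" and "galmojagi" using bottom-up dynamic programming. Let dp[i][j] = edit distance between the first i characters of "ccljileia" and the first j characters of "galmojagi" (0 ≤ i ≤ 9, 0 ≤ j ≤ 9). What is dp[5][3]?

   ''  g  a  l  m  o  j  a  g  i
''  0  1  2  3  4  5  6  7  8  9
 c  1  1  2  3  4  5  6  7  8  9
 c  2  2  2  3  4  5  6  7  8  9
 l  3  3  3  2  3  4  5  6  7  8
 j  4  4  4  3  3  4  4  5  6  7
 i  5  5  5  4  4  4  5  5  6  6
 l  6  6  6  5  5  5  5  6  6  7
 e  7  7  7  6  6  6  6  6  7  7
 i  8  8  8  7  7  7  7  7  7  7
 a  9  9  8  8  8  8  8  7  8  8

4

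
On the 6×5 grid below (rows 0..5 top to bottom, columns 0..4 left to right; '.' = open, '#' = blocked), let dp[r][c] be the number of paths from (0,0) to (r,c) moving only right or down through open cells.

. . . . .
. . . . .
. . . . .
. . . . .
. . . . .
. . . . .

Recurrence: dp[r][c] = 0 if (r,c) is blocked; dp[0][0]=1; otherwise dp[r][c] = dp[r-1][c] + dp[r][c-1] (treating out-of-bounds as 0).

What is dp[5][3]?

r\c   0   1   2   3   4
  0   1   1   1   1   1
  1   1   2   3   4   5
  2   1   3   6  10  15
  3   1   4  10  20  35
  4   1   5  15  35  70
  5   1   6  21  56 126

56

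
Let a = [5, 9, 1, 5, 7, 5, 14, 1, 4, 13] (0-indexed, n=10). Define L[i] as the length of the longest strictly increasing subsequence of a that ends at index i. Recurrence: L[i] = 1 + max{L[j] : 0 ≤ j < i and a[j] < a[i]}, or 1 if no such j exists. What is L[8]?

2

   i    0    1    2    3    4    5    6    7    8    9
a[i]    5    9    1    5    7    5   14    1    4   13
L[i]    1    2    1    2    3    2    4    1    2    4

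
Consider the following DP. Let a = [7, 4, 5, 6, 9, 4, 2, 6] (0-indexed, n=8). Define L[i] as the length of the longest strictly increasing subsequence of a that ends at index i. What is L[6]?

1

   i    0    1    2    3    4    5    6    7
a[i]    7    4    5    6    9    4    2    6
L[i]    1    1    2    3    4    1    1    3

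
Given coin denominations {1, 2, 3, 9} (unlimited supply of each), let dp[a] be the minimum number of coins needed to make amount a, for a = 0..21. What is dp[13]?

 a  0  1  2  3  4  5  6  7  8  9 10 11 12 13 14 15 16 17 18 19 20 21
dp  0  1  1  1  2  2  2  3  3  1  2  2  2  3  3  3  4  4  2  3  3  3

3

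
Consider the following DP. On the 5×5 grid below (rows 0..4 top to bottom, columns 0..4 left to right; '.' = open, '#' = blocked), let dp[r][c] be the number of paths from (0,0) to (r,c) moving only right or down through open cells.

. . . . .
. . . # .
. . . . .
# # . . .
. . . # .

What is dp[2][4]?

7

r\c   0   1   2   3   4
  0   1   1   1   1   1
  1   1   2   3   0   1
  2   1   3   6   6   7
  3   0   0   6  12  19
  4   0   0   6   0  19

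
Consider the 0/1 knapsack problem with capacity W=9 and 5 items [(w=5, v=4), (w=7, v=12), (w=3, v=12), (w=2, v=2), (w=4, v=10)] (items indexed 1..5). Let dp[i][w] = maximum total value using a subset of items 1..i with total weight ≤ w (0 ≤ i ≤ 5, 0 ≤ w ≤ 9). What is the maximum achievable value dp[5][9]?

24

i\w   0   1   2   3   4   5   6   7   8   9
  0   0   0   0   0   0   0   0   0   0   0
  1   0   0   0   0   0   4   4   4   4   4
  2   0   0   0   0   0   4   4  12  12  12
  3   0   0   0  12  12  12  12  12  16  16
  4   0   0   2  12  12  14  14  14  16  16
  5   0   0   2  12  12  14  14  22  22  24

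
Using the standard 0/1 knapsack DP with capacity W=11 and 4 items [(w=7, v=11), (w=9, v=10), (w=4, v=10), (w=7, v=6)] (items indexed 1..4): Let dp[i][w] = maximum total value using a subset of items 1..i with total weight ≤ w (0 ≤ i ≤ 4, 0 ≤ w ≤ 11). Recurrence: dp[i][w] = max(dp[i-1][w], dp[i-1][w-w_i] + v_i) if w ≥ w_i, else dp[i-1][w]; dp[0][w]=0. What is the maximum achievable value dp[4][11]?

i\w   0   1   2   3   4   5   6   7   8   9  10  11
  0   0   0   0   0   0   0   0   0   0   0   0   0
  1   0   0   0   0   0   0   0  11  11  11  11  11
  2   0   0   0   0   0   0   0  11  11  11  11  11
  3   0   0   0   0  10  10  10  11  11  11  11  21
  4   0   0   0   0  10  10  10  11  11  11  11  21

21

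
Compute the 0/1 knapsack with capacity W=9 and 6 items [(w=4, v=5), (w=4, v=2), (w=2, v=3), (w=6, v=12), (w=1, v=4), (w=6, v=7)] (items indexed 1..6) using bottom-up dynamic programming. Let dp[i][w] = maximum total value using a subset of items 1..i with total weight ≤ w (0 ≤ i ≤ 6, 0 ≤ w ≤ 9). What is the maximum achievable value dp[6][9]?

19

i\w   0   1   2   3   4   5   6   7   8   9
  0   0   0   0   0   0   0   0   0   0   0
  1   0   0   0   0   5   5   5   5   5   5
  2   0   0   0   0   5   5   5   5   7   7
  3   0   0   3   3   5   5   8   8   8   8
  4   0   0   3   3   5   5  12  12  15  15
  5   0   4   4   7   7   9  12  16  16  19
  6   0   4   4   7   7   9  12  16  16  19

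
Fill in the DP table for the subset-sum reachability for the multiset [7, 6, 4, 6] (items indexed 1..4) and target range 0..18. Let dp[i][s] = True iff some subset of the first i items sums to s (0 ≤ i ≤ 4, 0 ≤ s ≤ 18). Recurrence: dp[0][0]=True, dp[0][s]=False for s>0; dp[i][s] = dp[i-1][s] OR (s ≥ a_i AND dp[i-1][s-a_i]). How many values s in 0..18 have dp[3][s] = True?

8

i\s   0   1   2   3   4   5   6   7   8   9  10  11  12  13  14  15  16  17  18
  0   T   F   F   F   F   F   F   F   F   F   F   F   F   F   F   F   F   F   F
  1   T   F   F   F   F   F   F   T   F   F   F   F   F   F   F   F   F   F   F
  2   T   F   F   F   F   F   T   T   F   F   F   F   F   T   F   F   F   F   F
  3   T   F   F   F   T   F   T   T   F   F   T   T   F   T   F   F   F   T   F
  4   T   F   F   F   T   F   T   T   F   F   T   T   T   T   F   F   T   T   F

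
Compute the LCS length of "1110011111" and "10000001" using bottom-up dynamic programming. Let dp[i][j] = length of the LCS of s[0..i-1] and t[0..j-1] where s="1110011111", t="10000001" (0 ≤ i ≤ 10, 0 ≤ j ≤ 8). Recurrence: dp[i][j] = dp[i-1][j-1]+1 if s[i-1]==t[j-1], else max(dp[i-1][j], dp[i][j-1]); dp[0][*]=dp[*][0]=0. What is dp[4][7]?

   ''  1  0  0  0  0  0  0  1
''  0  0  0  0  0  0  0  0  0
 1  0  1  1  1  1  1  1  1  1
 1  0  1  1  1  1  1  1  1  2
 1  0  1  1  1  1  1  1  1  2
 0  0  1  2  2  2  2  2  2  2
 0  0  1  2  3  3  3  3  3  3
 1  0  1  2  3  3  3  3  3  4
 1  0  1  2  3  3  3  3  3  4
 1  0  1  2  3  3  3  3  3  4
 1  0  1  2  3  3  3  3  3  4
 1  0  1  2  3  3  3  3  3  4

2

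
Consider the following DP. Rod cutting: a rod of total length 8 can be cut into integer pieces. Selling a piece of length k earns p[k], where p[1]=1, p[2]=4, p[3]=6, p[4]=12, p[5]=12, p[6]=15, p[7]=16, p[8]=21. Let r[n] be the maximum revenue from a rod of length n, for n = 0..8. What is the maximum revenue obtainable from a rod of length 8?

   n    0    1    2    3    4    5    6    7    8
r[n]    0    1    4    6   12   13   16   18   24

24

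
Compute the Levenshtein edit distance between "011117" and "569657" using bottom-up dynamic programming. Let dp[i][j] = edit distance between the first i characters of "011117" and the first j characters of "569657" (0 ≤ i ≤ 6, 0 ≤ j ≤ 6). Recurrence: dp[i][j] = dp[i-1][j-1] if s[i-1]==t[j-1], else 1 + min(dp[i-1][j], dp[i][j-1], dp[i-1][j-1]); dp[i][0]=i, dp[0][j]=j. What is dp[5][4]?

5

   ''  5  6  9  6  5  7
''  0  1  2  3  4  5  6
 0  1  1  2  3  4  5  6
 1  2  2  2  3  4  5  6
 1  3  3  3  3  4  5  6
 1  4  4  4  4  4  5  6
 1  5  5  5  5  5  5  6
 7  6  6  6  6  6  6  5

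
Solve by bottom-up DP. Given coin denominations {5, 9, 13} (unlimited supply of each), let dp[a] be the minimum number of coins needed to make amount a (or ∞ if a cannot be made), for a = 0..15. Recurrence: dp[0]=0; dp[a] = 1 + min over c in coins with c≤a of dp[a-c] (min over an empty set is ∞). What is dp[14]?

 a  0  1  2  3  4  5  6  7  8  9 10 11 12 13 14 15
dp  0  -  -  -  -  1  -  -  -  1  2  -  -  1  2  3
(- denotes ∞ / unreachable)

2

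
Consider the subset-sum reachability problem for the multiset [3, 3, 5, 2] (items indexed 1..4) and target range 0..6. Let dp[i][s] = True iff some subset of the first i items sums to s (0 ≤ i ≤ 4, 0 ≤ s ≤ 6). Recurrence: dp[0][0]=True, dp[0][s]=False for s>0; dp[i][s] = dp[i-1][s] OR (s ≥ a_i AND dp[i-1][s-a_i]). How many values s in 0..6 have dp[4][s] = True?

5

i\s   0   1   2   3   4   5   6
  0   T   F   F   F   F   F   F
  1   T   F   F   T   F   F   F
  2   T   F   F   T   F   F   T
  3   T   F   F   T   F   T   T
  4   T   F   T   T   F   T   T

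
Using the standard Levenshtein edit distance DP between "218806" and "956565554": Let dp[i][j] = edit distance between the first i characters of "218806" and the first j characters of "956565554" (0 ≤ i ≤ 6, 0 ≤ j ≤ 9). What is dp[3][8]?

   ''  9  5  6  5  6  5  5  5  4
''  0  1  2  3  4  5  6  7  8  9
 2  1  1  2  3  4  5  6  7  8  9
 1  2  2  2  3  4  5  6  7  8  9
 8  3  3  3  3  4  5  6  7  8  9
 8  4  4  4  4  4  5  6  7  8  9
 0  5  5  5  5  5  5  6  7  8  9
 6  6  6  6  5  6  5  6  7  8  9

8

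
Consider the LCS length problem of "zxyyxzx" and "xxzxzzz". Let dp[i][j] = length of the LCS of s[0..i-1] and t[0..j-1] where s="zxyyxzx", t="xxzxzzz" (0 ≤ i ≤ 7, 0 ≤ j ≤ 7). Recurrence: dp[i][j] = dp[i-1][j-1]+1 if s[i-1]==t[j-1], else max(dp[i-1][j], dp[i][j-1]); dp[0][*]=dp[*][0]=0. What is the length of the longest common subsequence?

4

   ''  x  x  z  x  z  z  z
''  0  0  0  0  0  0  0  0
 z  0  0  0  1  1  1  1  1
 x  0  1  1  1  2  2  2  2
 y  0  1  1  1  2  2  2  2
 y  0  1  1  1  2  2  2  2
 x  0  1  2  2  2  2  2  2
 z  0  1  2  3  3  3  3  3
 x  0  1  2  3  4  4  4  4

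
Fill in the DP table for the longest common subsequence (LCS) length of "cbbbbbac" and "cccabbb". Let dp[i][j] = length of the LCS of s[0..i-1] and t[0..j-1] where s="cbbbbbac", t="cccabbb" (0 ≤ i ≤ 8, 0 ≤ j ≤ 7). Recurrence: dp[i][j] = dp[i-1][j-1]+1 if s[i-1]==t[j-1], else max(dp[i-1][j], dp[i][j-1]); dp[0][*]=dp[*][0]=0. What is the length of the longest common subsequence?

4

   ''  c  c  c  a  b  b  b
''  0  0  0  0  0  0  0  0
 c  0  1  1  1  1  1  1  1
 b  0  1  1  1  1  2  2  2
 b  0  1  1  1  1  2  3  3
 b  0  1  1  1  1  2  3  4
 b  0  1  1  1  1  2  3  4
 b  0  1  1  1  1  2  3  4
 a  0  1  1  1  2  2  3  4
 c  0  1  2  2  2  2  3  4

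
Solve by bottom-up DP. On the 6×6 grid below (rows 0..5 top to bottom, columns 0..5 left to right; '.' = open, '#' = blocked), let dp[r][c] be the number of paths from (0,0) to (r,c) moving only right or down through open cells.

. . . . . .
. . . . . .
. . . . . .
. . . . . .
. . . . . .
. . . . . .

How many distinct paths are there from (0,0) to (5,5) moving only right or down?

252

r\c   0   1   2   3   4   5
  0   1   1   1   1   1   1
  1   1   2   3   4   5   6
  2   1   3   6  10  15  21
  3   1   4  10  20  35  56
  4   1   5  15  35  70 126
  5   1   6  21  56 126 252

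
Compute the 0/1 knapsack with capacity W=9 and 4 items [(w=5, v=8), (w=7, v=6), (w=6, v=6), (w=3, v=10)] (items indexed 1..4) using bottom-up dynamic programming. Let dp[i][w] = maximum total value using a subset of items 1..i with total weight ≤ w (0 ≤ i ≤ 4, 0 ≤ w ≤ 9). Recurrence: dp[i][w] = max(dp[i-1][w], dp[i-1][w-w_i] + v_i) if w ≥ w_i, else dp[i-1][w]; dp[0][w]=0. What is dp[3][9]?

i\w   0   1   2   3   4   5   6   7   8   9
  0   0   0   0   0   0   0   0   0   0   0
  1   0   0   0   0   0   8   8   8   8   8
  2   0   0   0   0   0   8   8   8   8   8
  3   0   0   0   0   0   8   8   8   8   8
  4   0   0   0  10  10  10  10  10  18  18

8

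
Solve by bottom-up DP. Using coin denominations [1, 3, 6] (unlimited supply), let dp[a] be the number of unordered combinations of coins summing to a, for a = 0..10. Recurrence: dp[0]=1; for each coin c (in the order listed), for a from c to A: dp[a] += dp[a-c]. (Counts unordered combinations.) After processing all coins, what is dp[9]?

6

after  coin     0     1     2     3     4     5     6     7     8     9    10
          1     1     1     1     1     1     1     1     1     1     1     1
          3     1     1     1     2     2     2     3     3     3     4     4
          6     1     1     1     2     2     2     4     4     4     6     6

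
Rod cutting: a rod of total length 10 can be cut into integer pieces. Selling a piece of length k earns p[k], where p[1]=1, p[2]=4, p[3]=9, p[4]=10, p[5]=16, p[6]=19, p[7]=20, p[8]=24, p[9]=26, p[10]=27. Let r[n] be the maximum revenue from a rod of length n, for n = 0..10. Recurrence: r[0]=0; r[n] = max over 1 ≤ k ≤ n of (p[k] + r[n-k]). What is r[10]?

   n    0    1    2    3    4    5    6    7    8    9   10
r[n]    0    1    4    9   10   16   19   20   25   28   32

32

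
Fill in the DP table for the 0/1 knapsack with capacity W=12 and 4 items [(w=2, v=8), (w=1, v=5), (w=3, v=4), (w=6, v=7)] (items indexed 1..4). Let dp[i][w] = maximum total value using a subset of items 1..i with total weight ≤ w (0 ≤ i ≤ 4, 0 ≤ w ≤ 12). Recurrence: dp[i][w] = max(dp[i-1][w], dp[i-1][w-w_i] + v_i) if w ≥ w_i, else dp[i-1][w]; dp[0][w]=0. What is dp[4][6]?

17

i\w   0   1   2   3   4   5   6   7   8   9  10  11  12
  0   0   0   0   0   0   0   0   0   0   0   0   0   0
  1   0   0   8   8   8   8   8   8   8   8   8   8   8
  2   0   5   8  13  13  13  13  13  13  13  13  13  13
  3   0   5   8  13  13  13  17  17  17  17  17  17  17
  4   0   5   8  13  13  13  17  17  17  20  20  20  24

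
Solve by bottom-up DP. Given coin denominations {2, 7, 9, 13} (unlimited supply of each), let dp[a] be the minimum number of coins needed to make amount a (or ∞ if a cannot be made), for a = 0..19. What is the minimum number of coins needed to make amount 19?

 a  0  1  2  3  4  5  6  7  8  9 10 11 12 13 14 15 16 17 18 19
dp  0  -  1  -  2  -  3  1  4  1  5  2  6  1  2  2  2  3  2  4
(- denotes ∞ / unreachable)

4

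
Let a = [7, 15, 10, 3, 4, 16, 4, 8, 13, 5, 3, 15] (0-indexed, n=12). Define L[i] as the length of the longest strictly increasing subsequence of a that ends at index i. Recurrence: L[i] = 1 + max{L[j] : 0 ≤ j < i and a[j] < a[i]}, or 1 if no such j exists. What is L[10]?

   i    0    1    2    3    4    5    6    7    8    9   10   11
a[i]    7   15   10    3    4   16    4    8   13    5    3   15
L[i]    1    2    2    1    2    3    2    3    4    3    1    5

1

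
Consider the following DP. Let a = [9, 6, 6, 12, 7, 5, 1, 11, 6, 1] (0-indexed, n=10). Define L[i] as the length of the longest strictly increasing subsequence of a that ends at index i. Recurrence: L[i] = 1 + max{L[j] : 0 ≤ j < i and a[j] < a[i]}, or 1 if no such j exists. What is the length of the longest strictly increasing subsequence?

   i    0    1    2    3    4    5    6    7    8    9
a[i]    9    6    6   12    7    5    1   11    6    1
L[i]    1    1    1    2    2    1    1    3    2    1

3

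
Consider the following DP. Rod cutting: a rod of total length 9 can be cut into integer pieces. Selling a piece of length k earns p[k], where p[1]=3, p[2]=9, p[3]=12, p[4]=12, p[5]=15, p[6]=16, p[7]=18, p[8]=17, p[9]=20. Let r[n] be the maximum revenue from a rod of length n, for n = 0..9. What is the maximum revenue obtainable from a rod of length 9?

39

   n    0    1    2    3    4    5    6    7    8    9
r[n]    0    3    9   12   18   21   27   30   36   39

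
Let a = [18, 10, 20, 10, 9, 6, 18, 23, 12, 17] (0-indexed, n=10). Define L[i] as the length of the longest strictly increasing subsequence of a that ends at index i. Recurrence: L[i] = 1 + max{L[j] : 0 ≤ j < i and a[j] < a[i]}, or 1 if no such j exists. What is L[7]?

   i    0    1    2    3    4    5    6    7    8    9
a[i]   18   10   20   10    9    6   18   23   12   17
L[i]    1    1    2    1    1    1    2    3    2    3

3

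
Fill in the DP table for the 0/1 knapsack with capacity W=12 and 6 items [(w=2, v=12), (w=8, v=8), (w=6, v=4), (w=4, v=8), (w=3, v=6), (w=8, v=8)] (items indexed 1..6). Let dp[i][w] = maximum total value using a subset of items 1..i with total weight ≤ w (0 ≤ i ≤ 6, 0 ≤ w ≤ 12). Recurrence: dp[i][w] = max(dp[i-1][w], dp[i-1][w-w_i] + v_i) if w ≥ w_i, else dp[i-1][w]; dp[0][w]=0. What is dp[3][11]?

i\w   0   1   2   3   4   5   6   7   8   9  10  11  12
  0   0   0   0   0   0   0   0   0   0   0   0   0   0
  1   0   0  12  12  12  12  12  12  12  12  12  12  12
  2   0   0  12  12  12  12  12  12  12  12  20  20  20
  3   0   0  12  12  12  12  12  12  16  16  20  20  20
  4   0   0  12  12  12  12  20  20  20  20  20  20  24
  5   0   0  12  12  12  18  20  20  20  26  26  26  26
  6   0   0  12  12  12  18  20  20  20  26  26  26  26

20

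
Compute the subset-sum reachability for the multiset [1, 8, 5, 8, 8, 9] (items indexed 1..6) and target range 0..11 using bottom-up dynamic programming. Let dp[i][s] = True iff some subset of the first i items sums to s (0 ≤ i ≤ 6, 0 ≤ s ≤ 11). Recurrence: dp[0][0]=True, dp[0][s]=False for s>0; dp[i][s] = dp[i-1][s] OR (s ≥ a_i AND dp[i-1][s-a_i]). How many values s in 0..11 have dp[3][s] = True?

i\s   0   1   2   3   4   5   6   7   8   9  10  11
  0   T   F   F   F   F   F   F   F   F   F   F   F
  1   T   T   F   F   F   F   F   F   F   F   F   F
  2   T   T   F   F   F   F   F   F   T   T   F   F
  3   T   T   F   F   F   T   T   F   T   T   F   F
  4   T   T   F   F   F   T   T   F   T   T   F   F
  5   T   T   F   F   F   T   T   F   T   T   F   F
  6   T   T   F   F   F   T   T   F   T   T   T   F

6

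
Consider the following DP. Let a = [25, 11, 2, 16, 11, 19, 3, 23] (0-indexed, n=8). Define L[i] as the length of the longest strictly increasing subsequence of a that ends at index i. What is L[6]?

   i    0    1    2    3    4    5    6    7
a[i]   25   11    2   16   11   19    3   23
L[i]    1    1    1    2    2    3    2    4

2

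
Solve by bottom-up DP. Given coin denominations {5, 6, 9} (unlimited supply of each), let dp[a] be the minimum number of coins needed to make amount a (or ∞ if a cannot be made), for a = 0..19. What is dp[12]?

 a  0  1  2  3  4  5  6  7  8  9 10 11 12 13 14 15 16 17 18 19
dp  0  -  -  -  -  1  1  -  -  1  2  2  2  -  2  2  3  3  2  3
(- denotes ∞ / unreachable)

2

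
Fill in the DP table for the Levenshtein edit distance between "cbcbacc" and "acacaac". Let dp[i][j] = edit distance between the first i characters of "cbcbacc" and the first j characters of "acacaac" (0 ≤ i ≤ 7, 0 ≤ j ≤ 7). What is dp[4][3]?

3

   ''  a  c  a  c  a  a  c
''  0  1  2  3  4  5  6  7
 c  1  1  1  2  3  4  5  6
 b  2  2  2  2  3  4  5  6
 c  3  3  2  3  2  3  4  5
 b  4  4  3  3  3  3  4  5
 a  5  4  4  3  4  3  3  4
 c  6  5  4  4  3  4  4  3
 c  7  6  5  5  4  4  5  4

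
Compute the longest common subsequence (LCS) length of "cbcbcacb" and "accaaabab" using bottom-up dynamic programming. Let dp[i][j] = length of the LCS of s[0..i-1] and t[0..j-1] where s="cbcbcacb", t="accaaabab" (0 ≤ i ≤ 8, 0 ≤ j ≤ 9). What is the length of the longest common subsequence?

5

   ''  a  c  c  a  a  a  b  a  b
''  0  0  0  0  0  0  0  0  0  0
 c  0  0  1  1  1  1  1  1  1  1
 b  0  0  1  1  1  1  1  2  2  2
 c  0  0  1  2  2  2  2  2  2  2
 b  0  0  1  2  2  2  2  3  3  3
 c  0  0  1  2  2  2  2  3  3  3
 a  0  1  1  2  3  3  3  3  4  4
 c  0  1  2  2  3  3  3  3  4  4
 b  0  1  2  2  3  3  3  4  4  5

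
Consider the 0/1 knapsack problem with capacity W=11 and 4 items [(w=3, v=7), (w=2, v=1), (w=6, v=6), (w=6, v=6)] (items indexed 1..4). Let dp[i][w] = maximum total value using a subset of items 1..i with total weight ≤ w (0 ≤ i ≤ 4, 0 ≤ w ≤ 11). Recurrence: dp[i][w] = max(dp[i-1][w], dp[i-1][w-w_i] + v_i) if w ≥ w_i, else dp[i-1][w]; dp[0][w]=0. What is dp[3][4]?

i\w   0   1   2   3   4   5   6   7   8   9  10  11
  0   0   0   0   0   0   0   0   0   0   0   0   0
  1   0   0   0   7   7   7   7   7   7   7   7   7
  2   0   0   1   7   7   8   8   8   8   8   8   8
  3   0   0   1   7   7   8   8   8   8  13  13  14
  4   0   0   1   7   7   8   8   8   8  13  13  14

7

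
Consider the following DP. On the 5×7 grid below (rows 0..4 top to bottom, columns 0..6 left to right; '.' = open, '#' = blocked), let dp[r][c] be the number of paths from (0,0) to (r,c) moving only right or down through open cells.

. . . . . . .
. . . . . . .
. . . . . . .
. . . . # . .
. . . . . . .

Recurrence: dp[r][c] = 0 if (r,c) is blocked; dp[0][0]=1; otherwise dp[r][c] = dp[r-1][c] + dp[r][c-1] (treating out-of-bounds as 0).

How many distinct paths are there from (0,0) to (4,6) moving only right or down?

105

r\c   0   1   2   3   4   5   6
  0   1   1   1   1   1   1   1
  1   1   2   3   4   5   6   7
  2   1   3   6  10  15  21  28
  3   1   4  10  20   0  21  49
  4   1   5  15  35  35  56 105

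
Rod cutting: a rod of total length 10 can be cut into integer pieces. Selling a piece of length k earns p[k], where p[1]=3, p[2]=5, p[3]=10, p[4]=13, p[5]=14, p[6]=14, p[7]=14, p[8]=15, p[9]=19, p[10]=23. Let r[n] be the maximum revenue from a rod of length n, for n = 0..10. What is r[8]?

26

   n    0    1    2    3    4    5    6    7    8    9   10
r[n]    0    3    6   10   13   16   20   23   26   30   33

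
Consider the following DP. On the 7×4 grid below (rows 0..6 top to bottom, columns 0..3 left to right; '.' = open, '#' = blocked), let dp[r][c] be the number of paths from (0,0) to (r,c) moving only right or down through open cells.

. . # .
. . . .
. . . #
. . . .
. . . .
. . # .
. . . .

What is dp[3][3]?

9

r\c   0   1   2   3
  0   1   1   0   0
  1   1   2   2   2
  2   1   3   5   0
  3   1   4   9   9
  4   1   5  14  23
  5   1   6   0  23
  6   1   7   7  30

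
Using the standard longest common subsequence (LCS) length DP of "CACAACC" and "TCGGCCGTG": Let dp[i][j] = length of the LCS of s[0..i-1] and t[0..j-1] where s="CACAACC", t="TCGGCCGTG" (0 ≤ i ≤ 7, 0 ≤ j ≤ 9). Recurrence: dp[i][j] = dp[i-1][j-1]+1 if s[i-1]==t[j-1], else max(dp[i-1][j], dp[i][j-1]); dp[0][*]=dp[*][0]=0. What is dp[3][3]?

1

   ''  T  C  G  G  C  C  G  T  G
''  0  0  0  0  0  0  0  0  0  0
 C  0  0  1  1  1  1  1  1  1  1
 A  0  0  1  1  1  1  1  1  1  1
 C  0  0  1  1  1  2  2  2  2  2
 A  0  0  1  1  1  2  2  2  2  2
 A  0  0  1  1  1  2  2  2  2  2
 C  0  0  1  1  1  2  3  3  3  3
 C  0  0  1  1  1  2  3  3  3  3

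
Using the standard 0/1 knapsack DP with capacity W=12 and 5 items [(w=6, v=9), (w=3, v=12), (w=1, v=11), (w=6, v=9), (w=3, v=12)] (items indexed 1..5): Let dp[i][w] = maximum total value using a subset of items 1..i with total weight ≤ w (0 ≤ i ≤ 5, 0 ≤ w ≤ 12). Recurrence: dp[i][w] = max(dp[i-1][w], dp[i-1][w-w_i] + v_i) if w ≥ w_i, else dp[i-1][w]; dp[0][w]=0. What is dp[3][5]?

23

i\w   0   1   2   3   4   5   6   7   8   9  10  11  12
  0   0   0   0   0   0   0   0   0   0   0   0   0   0
  1   0   0   0   0   0   0   9   9   9   9   9   9   9
  2   0   0   0  12  12  12  12  12  12  21  21  21  21
  3   0  11  11  12  23  23  23  23  23  23  32  32  32
  4   0  11  11  12  23  23  23  23  23  23  32  32  32
  5   0  11  11  12  23  23  24  35  35  35  35  35  35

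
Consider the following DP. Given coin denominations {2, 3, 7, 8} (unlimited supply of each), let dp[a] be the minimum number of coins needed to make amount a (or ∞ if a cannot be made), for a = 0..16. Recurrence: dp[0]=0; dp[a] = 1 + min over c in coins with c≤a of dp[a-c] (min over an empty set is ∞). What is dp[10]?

2

 a  0  1  2  3  4  5  6  7  8  9 10 11 12 13 14 15 16
dp  0  -  1  1  2  2  2  1  1  2  2  2  3  3  2  2  2
(- denotes ∞ / unreachable)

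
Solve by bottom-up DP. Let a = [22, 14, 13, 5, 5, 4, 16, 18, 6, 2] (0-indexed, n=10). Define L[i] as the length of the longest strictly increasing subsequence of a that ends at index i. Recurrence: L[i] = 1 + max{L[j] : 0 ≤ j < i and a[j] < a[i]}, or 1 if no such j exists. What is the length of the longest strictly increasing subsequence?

3

   i    0    1    2    3    4    5    6    7    8    9
a[i]   22   14   13    5    5    4   16   18    6    2
L[i]    1    1    1    1    1    1    2    3    2    1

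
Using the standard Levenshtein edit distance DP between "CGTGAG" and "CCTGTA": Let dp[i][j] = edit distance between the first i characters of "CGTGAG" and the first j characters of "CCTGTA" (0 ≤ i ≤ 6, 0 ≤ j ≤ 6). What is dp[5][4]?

   ''  C  C  T  G  T  A
''  0  1  2  3  4  5  6
 C  1  0  1  2  3  4  5
 G  2  1  1  2  2  3  4
 T  3  2  2  1  2  2  3
 G  4  3  3  2  1  2  3
 A  5  4  4  3  2  2  2
 G  6  5  5  4  3  3  3

2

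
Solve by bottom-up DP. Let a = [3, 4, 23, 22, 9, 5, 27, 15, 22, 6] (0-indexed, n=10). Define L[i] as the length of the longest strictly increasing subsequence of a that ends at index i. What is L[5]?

3

   i    0    1    2    3    4    5    6    7    8    9
a[i]    3    4   23   22    9    5   27   15   22    6
L[i]    1    2    3    3    3    3    4    4    5    4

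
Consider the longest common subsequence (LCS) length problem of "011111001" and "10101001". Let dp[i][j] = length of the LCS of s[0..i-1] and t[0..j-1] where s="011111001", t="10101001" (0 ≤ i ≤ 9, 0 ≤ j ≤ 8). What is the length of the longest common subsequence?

6

   ''  1  0  1  0  1  0  0  1
''  0  0  0  0  0  0  0  0  0
 0  0  0  1  1  1  1  1  1  1
 1  0  1  1  2  2  2  2  2  2
 1  0  1  1  2  2  3  3  3  3
 1  0  1  1  2  2  3  3  3  4
 1  0  1  1  2  2  3  3  3  4
 1  0  1  1  2  2  3  3  3  4
 0  0  1  2  2  3  3  4  4  4
 0  0  1  2  2  3  3  4  5  5
 1  0  1  2  3  3  4  4  5  6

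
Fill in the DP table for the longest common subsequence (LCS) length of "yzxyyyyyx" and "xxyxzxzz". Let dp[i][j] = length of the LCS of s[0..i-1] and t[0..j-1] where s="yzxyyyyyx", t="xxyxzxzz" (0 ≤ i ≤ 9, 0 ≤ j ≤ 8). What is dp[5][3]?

2

   ''  x  x  y  x  z  x  z  z
''  0  0  0  0  0  0  0  0  0
 y  0  0  0  1  1  1  1  1  1
 z  0  0  0  1  1  2  2  2  2
 x  0  1  1  1  2  2  3  3  3
 y  0  1  1  2  2  2  3  3  3
 y  0  1  1  2  2  2  3  3  3
 y  0  1  1  2  2  2  3  3  3
 y  0  1  1  2  2  2  3  3  3
 y  0  1  1  2  2  2  3  3  3
 x  0  1  2  2  3  3  3  3  3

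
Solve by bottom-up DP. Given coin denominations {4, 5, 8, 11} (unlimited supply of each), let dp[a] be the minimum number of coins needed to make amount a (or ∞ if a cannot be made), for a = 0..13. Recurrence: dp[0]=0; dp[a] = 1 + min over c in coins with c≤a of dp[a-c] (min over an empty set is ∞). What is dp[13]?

2

 a  0  1  2  3  4  5  6  7  8  9 10 11 12 13
dp  0  -  -  -  1  1  -  -  1  2  2  1  2  2
(- denotes ∞ / unreachable)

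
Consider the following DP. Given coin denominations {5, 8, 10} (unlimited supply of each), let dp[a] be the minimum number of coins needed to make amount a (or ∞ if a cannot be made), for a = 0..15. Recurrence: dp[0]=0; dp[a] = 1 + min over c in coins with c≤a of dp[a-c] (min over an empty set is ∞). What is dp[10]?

1

 a  0  1  2  3  4  5  6  7  8  9 10 11 12 13 14 15
dp  0  -  -  -  -  1  -  -  1  -  1  -  -  2  -  2
(- denotes ∞ / unreachable)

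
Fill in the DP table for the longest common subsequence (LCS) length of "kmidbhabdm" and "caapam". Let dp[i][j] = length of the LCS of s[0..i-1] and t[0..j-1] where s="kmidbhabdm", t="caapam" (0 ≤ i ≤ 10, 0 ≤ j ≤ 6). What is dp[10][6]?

2

   ''  c  a  a  p  a  m
''  0  0  0  0  0  0  0
 k  0  0  0  0  0  0  0
 m  0  0  0  0  0  0  1
 i  0  0  0  0  0  0  1
 d  0  0  0  0  0  0  1
 b  0  0  0  0  0  0  1
 h  0  0  0  0  0  0  1
 a  0  0  1  1  1  1  1
 b  0  0  1  1  1  1  1
 d  0  0  1  1  1  1  1
 m  0  0  1  1  1  1  2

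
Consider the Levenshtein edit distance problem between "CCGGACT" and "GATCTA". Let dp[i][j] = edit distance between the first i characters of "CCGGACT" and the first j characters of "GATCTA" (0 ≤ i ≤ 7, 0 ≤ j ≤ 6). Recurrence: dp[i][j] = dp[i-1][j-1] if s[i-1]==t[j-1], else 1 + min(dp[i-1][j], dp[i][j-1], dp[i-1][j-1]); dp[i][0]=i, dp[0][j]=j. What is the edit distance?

   ''  G  A  T  C  T  A
''  0  1  2  3  4  5  6
 C  1  1  2  3  3  4  5
 C  2  2  2  3  3  4  5
 G  3  2  3  3  4  4  5
 G  4  3  3  4  4  5  5
 A  5  4  3  4  5  5  5
 C  6  5  4  4  4  5  6
 T  7  6  5  4  5  4  5

5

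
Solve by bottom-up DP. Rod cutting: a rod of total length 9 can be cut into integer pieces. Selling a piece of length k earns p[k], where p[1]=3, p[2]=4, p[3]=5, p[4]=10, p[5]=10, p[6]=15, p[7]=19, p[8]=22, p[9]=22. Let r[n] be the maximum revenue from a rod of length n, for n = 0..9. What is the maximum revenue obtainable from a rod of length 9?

27

   n    0    1    2    3    4    5    6    7    8    9
r[n]    0    3    6    9   12   15   18   21   24   27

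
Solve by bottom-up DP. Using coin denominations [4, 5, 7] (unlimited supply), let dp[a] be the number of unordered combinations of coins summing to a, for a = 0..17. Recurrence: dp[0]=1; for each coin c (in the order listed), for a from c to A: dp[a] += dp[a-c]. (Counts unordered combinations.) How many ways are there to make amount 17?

after  coin     0     1     2     3     4     5     6     7     8     9    10    11    12    13    14    15    16    17
          4     1     0     0     0     1     0     0     0     1     0     0     0     1     0     0     0     1     0
          5     1     0     0     0     1     1     0     0     1     1     1     0     1     1     1     1     1     1
          7     1     0     0     0     1     1     0     1     1     1     1     1     2     1     2     2     2     2

2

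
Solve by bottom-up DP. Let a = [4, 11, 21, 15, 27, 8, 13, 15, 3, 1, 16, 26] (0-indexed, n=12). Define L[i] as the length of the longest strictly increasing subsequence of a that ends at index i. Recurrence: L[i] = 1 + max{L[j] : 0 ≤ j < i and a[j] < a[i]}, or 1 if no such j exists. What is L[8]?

1

   i    0    1    2    3    4    5    6    7    8    9   10   11
a[i]    4   11   21   15   27    8   13   15    3    1   16   26
L[i]    1    2    3    3    4    2    3    4    1    1    5    6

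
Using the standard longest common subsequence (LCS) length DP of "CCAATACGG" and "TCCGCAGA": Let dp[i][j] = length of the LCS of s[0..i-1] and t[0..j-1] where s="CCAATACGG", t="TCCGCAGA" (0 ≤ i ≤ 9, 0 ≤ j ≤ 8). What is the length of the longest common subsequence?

4

   ''  T  C  C  G  C  A  G  A
''  0  0  0  0  0  0  0  0  0
 C  0  0  1  1  1  1  1  1  1
 C  0  0  1  2  2  2  2  2  2
 A  0  0  1  2  2  2  3  3  3
 A  0  0  1  2  2  2  3  3  4
 T  0  1  1  2  2  2  3  3  4
 A  0  1  1  2  2  2  3  3  4
 C  0  1  2  2  2  3  3  3  4
 G  0  1  2  2  3  3  3  4  4
 G  0  1  2  2  3  3  3  4  4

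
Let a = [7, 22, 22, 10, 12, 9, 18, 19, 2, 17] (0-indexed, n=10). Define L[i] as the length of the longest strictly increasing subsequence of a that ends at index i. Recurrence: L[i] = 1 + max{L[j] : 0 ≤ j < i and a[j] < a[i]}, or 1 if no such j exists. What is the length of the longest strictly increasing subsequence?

   i    0    1    2    3    4    5    6    7    8    9
a[i]    7   22   22   10   12    9   18   19    2   17
L[i]    1    2    2    2    3    2    4    5    1    4

5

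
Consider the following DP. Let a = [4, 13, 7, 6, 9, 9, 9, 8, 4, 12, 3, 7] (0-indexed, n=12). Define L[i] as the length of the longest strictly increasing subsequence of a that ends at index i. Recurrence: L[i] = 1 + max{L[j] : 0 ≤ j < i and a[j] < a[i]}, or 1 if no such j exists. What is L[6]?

   i    0    1    2    3    4    5    6    7    8    9   10   11
a[i]    4   13    7    6    9    9    9    8    4   12    3    7
L[i]    1    2    2    2    3    3    3    3    1    4    1    3

3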